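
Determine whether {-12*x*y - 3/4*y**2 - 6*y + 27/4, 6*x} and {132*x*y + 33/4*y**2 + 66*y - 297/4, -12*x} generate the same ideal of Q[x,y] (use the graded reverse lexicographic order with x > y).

For a fixed monomial order, each ideal has a unique reduced Gröbner basis; comparing bases decides equality.
Buchberger on the first generating set:
f_1 = -12*x*y - 3/4*y**2 - 6*y + 27/4, LT = x*y.
f_2 = 6*x, LT = x.

S(f_1,f_2): lcm = x*y. S = 1/16*y**2 + 1/2*y - 9/16.
  leading term y**2: no divisor's leading term divides it; move 1/16*y**2 to the remainder.
  leading term y: no divisor's leading term divides it; move 1/2*y to the remainder.
  leading term 1: no divisor's leading term divides it; move -9/16 to the remainder.
  remainder 1/16*y**2 + 1/2*y - 9/16 ≠ 0; add g_3 = 1/16*y**2 + 1/2*y - 9/16 to the basis.

S(f_1,g_3): lcm = x*y**2. S = 1/16*y**3 - 8*x*y + 1/2*y**2 + 9*x - 9/16*y.
  leading term y**3: subtract (y)·g_3 from 1/16*y**3 - 8*x*y + 1/2*y**2 + 9*x - 9/16*y → -8*x*y + 9*x
  leading term x*y: subtract (2/3)·f_1 from -8*x*y + 9*x → 1/2*y**2 + 9*x + 4*y - 9/2
  leading term y**2: subtract (8)·g_3 from 1/2*y**2 + 9*x + 4*y - 9/2 → 9*x
  leading term x: subtract (3/2)·f_2 from 9*x → 0
  remainder 0.

S(f_2,g_3): leading monomials are coprime, so the S-polynomial reduces to 0 (Buchberger's first criterion).
Every S-polynomial of the final basis reduces to 0, so we have a Gröbner basis.
Inter-reduce: drop elements whose leading term is divisible by another's, tail-reduce, and make monic.
Reduced Gröbner basis: {y**2 + 8*y - 9, x}.

Buchberger on the second generating set:
h_1 = 132*x*y + 33/4*y**2 + 66*y - 297/4, LT = x*y.
h_2 = -12*x, LT = x.

S(h_1,h_2): lcm = x*y. S = 1/16*y**2 + 1/2*y - 9/16.
  leading term y**2: no divisor's leading term divides it; move 1/16*y**2 to the remainder.
  leading term y: no divisor's leading term divides it; move 1/2*y to the remainder.
  leading term 1: no divisor's leading term divides it; move -9/16 to the remainder.
  remainder 1/16*y**2 + 1/2*y - 9/16 ≠ 0; add k_3 = 1/16*y**2 + 1/2*y - 9/16 to the basis.

S(h_1,k_3): lcm = x*y**2. S = 1/16*y**3 - 8*x*y + 1/2*y**2 + 9*x - 9/16*y.
  leading term y**3: subtract (y)·k_3 from 1/16*y**3 - 8*x*y + 1/2*y**2 + 9*x - 9/16*y → -8*x*y + 9*x
  leading term x*y: subtract (-2/33)·h_1 from -8*x*y + 9*x → 1/2*y**2 + 9*x + 4*y - 9/2
  leading term y**2: subtract (8)·k_3 from 1/2*y**2 + 9*x + 4*y - 9/2 → 9*x
  leading term x: subtract (-3/4)·h_2 from 9*x → 0
  remainder 0.

S(h_2,k_3): leading monomials are coprime, so the S-polynomial reduces to 0 (Buchberger's first criterion).
Every S-polynomial of the final basis reduces to 0, so we have a Gröbner basis.
Inter-reduce: drop elements whose leading term is divisible by another's, tail-reduce, and make monic.
Reduced Gröbner basis: {y**2 + 8*y - 9, x}.

These coincide, so the ideals are equal.

Yes, the ideals are equal.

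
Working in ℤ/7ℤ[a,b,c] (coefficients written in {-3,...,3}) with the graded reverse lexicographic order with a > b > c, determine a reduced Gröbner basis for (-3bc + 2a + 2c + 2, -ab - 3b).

f_1 = -3bc + 2a + 2c + 2, LT = bc.
f_2 = -ab - 3b, LT = ab.

S(f_1,f_2): lcm = abc. S = -3a² - 3ac - 3bc - 3a.
  leading term a²: no divisor's leading term divides it; move -3a² to the remainder.
  leading term ac: no divisor's leading term divides it; move -3ac to the remainder.
  leading term bc: subtract (1)·f_1 from -3bc - 3a → 2a - 2c - 2
  leading term a: no divisor's leading term divides it; move 2a to the remainder.
  leading term c: no divisor's leading term divides it; move -2c to the remainder.
  leading term 1: no divisor's leading term divides it; move -2 to the remainder.
  remainder -3a² - 3ac + 2a - 2c - 2 ≠ 0; add g_3 = -3a² - 3ac + 2a - 2c - 2 to the basis.

The other S-polynomials (S(f_1,g_3), S(f_2,g_3)) all reduce to 0 modulo the current basis, so we have a Gröbner basis.

G = {a² + ac - 3a + 3c + 3, ab + 3b, bc - 3a - 3c - 3}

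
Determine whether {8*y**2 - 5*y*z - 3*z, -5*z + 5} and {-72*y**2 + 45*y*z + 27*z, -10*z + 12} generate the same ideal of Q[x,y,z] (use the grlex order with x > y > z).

Since reduced Gröbner bases are canonical representatives of ideals under a given ordering, it suffices to compute and compare them.
Buchberger on the first generating set:
f_1 = 8*y**2 - 5*y*z - 3*z, LT = y**2.
f_2 = -5*z + 5, LT = z.

The S-polynomials (S(f_1,f_2)) all reduce to 0 modulo the current basis, so we have a Gröbner basis.
Inter-reduce: drop elements whose leading term is divisible by another's, tail-reduce, and make monic.
Reduced Gröbner basis: {y**2 - 5/8*y - 3/8, z - 1}.

Buchberger on the second generating set:
h_1 = -72*y**2 + 45*y*z + 27*z, LT = y**2.
h_2 = -10*z + 12, LT = z.

The S-polynomials (S(h_1,h_2)) all reduce to 0 modulo the current basis, so we have a Gröbner basis.
Inter-reduce: drop elements whose leading term is divisible by another's, tail-reduce, and make monic.
Reduced Gröbner basis: {y**2 - 3/4*y - 9/20, z - 6/5}.

Since the reduced bases disagree, the two ideals are not the same.
The same test decides containment: I ⊆ J iff every generator of I reduces to 0 modulo a Gröbner basis of J.

No, the ideals differ.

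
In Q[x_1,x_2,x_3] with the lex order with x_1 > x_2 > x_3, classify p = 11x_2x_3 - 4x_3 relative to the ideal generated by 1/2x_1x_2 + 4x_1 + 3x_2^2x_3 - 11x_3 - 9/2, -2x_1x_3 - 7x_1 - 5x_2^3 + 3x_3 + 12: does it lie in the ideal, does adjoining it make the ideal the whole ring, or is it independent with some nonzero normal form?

11x_2x_3 - 4x_3 is independent of I; its normal form modulo I is 11x_2x_3 - 4x_3.

First compute the reduced Gröbner basis of I by Buchberger's algorithm.
f_1 = 1/2x_1x_2 + 4x_1 + 3x_2^2x_3 - 11x_3 - 9/2, LT = x_1x_2.
f_2 = -2x_1x_3 - 7x_1 - 5x_2^3 + 3x_3 + 12, LT = x_1x_3.

S(f_1,f_2): lcm = x_1x_2x_3. S = -7/2x_1x_2 + 8x_1x_3 - 5/2x_2^4 + 6x_2^2x_3^2 + 3/2x_2x_3 + 6x_2 - 22x_3^2 - 9x_3.
  reduce S modulo (f_1, f_2):
  remainder -5/2x_2^4 - 20x_2^3 + 6x_2^2x_3^2 + 21x_2^2x_3 + 3/2x_2x_3 + 6x_2 - 22x_3^2 - 74x_3 + 33/2 ≠ 0; add h_3 = -5/2x_2^4 - 20x_2^3 + 6x_2^2x_3^2 + 21x_2^2x_3 + 3/2x_2x_3 + 6x_2 - 22x_3^2 - 74x_3 + 33/2 to the basis.

The other S-polynomials (S(f_1,h_3), S(f_2,h_3)) all reduce to 0 modulo the current basis, so we have a Gröbner basis.
Inter-reduce: drop elements whose leading term is divisible by another's, tail-reduce, and make monic.
Reduced Gröbner basis: {x_1x_2 + 8x_1 + 6x_2^2x_3 - 22x_3 - 9, x_1x_3 + 7/2x_1 + 5/2x_2^3 - 3/2x_3 - 6, x_2^4 + 8x_2^3 - 12/5x_2^2x_3^2 - 42/5x_2^2x_3 - 3/5x_2x_3 - 12/5x_2 + 44/5x_3^2 + 148/5x_3 - 33/5}.
Label its elements g_1 = x_1x_2 + 8x_1 + 6x_2^2x_3 - 22x_3 - 9, g_2 = x_1x_3 + 7/2x_1 + 5/2x_2^3 - 3/2x_3 - 6, g_3 = x_2^4 + 8x_2^3 - 12/5x_2^2x_3^2 - 42/5x_2^2x_3 - 3/5x_2x_3 - 12/5x_2 + 44/5x_3^2 + 148/5x_3 - 33/5.

Reduce p = 11x_2x_3 - 4x_3 modulo G:
  leading term x_2x_3: no divisor's leading term divides it; move 11x_2x_3 to the remainder.
  leading term x_3: no divisor's leading term divides it; move -4x_3 to the remainder.
  normal form = 11x_2x_3 - 4x_3.
The normal form is nonzero, so p ∉ I. Since p minus its normal form lies in I, I + (p) = I + (r) where r = 11x_2x_3 - 4x_3; decide whether this ideal is the whole ring.
Run Buchberger on G together with r (pairs among the g_i already reduce to 0 since G is a Gröbner basis):
g_1 = x_1x_2 + 8x_1 + 6x_2^2x_3 - 22x_3 - 9, LT = x_1x_2.
g_2 = x_1x_3 + 7/2x_1 + 5/2x_2^3 - 3/2x_3 - 6, LT = x_1x_3.
g_3 = x_2^4 + 8x_2^3 - 12/5x_2^2x_3^2 - 42/5x_2^2x_3 - 3/5x_2x_3 - 12/5x_2 + 44/5x_3^2 + 148/5x_3 - 33/5, LT = x_2^4.
r = 11x_2x_3 - 4x_3, LT = x_2x_3.

S(g_1,r): lcm = x_1x_2x_3. S = 92/11x_1x_3 + 6x_2^2x_3^2 - 22x_3^2 - 9x_3.
  reduce S modulo (g_1, g_2, g_3, r):
  remainder -322/11x_1 - 230/11x_2^3 - 2566/121x_3^2 + 39/11x_3 + 552/11 ≠ 0; add m_5 = -322/11x_1 - 230/11x_2^3 - 2566/121x_3^2 + 39/11x_3 + 552/11 to the basis.

S(g_3,r): lcm = x_2^4x_3. S = 92/11x_2^3x_3 - 12/5x_2^2x_3^3 - 42/5x_2^2x_3^2 - 3/5x_2x_3^2 - 12/5x_2x_3 + 44/5x_3^3 + 148/5x_3^2 - 33/5x_3.
  reduce S modulo (g_1, g_2, g_3, r, m_5):
  remainder 5132/605x_3^3 + 17104/605x_3^2 - 517601/73205x_3 ≠ 0; add m_6 = 5132/605x_3^3 + 17104/605x_3^2 - 517601/73205x_3 to the basis.

The other S-polynomials (S(g_1,g_2), S(g_1,g_3), S(g_2,g_3), S(g_2,r), S(g_1,m_5), S(g_2,m_5), S(g_3,m_5), S(r,m_5), S(g_1,m_6), S(g_2,m_6), S(g_3,m_6), S(r,m_6), S(m_5,m_6)) all reduce to 0 modulo the current basis, so we have a Gröbner basis.
Inter-reduce: drop elements whose leading term is divisible by another's, tail-reduce, and make monic.
Reduced Gröbner basis: {x_1 + 5/7x_2^3 + 1283/1771x_3^2 - 39/322x_3 - 12/7, x_2^4 + 8x_2^3 - 12/5x_2 + 5132/605x_3^2 + 17104/605x_3 - 33/5, x_2x_3 - 4/11x_3, x_3^3 + 4276/1283x_3^2 - 517601/620972x_3}.
The reduced Gröbner basis of I + (p) is {x_1 + 5/7x_2^3 + 1283/1771x_3^2 - 39/322x_3 - 12/7, x_2^4 + 8x_2^3 - 12/5x_2 + 5132/605x_3^2 + 17104/605x_3 - 33/5, x_2x_3 - 4/11x_3, x_3^3 + 4276/1283x_3^2 - 517601/620972x_3} ≠ {1}, a proper ideal, so the enlarged system stays consistent: p is independent of I, with normal form 11x_2x_3 - 4x_3.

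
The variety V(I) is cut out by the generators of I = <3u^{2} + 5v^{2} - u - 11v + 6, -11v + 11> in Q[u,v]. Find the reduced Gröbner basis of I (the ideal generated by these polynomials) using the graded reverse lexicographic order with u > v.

G = {u^{2} - \tfrac{1}{3}u, v - 1}

f_1 = 3u^{2} + 5v^{2} - u - 11v + 6, LT = u^{2}.
f_2 = -11v + 11, LT = v.

The S-polynomials (S(f_1,f_2)) all reduce to 0 modulo the current basis, so we have a Gröbner basis.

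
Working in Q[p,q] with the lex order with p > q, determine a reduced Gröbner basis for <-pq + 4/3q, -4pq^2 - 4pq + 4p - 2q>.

f_1 = -pq + 4/3q, LT = pq.
f_2 = -4pq^2 - 4pq + 4p - 2q, LT = pq^2.

S(f_1,f_2): lcm = pq^2. S = -pq + p - 4/3q^2 - 1/2q.
  reduce S modulo (f_1, f_2):
  remainder p - 4/3q^2 - 11/6q ≠ 0; add g_3 = p - 4/3q^2 - 11/6q to the basis.

S(f_1,g_3): lcm = pq. S = 4/3q^3 + 11/6q^2 - 4/3q.
  reduce S modulo (f_1, f_2, g_3):
  remainder 4/3q^3 + 11/6q^2 - 4/3q ≠ 0; add g_4 = 4/3q^3 + 11/6q^2 - 4/3q to the basis.

The other S-polynomials (S(f_2,g_3), S(f_1,g_4), S(f_2,g_4), S(g_3,g_4)) all reduce to 0 modulo the current basis, so we have a Gröbner basis.
Inter-reduce: drop elements whose leading term is divisible by another's, tail-reduce, and make monic.

G = {p - 4/3q^2 - 11/6q, q^3 + 11/8q^2 - q}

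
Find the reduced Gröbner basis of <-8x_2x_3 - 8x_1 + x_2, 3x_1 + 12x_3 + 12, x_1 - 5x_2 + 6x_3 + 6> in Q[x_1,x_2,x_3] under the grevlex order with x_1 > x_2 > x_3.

f_1 = -8x_2x_3 - 8x_1 + x_2, LT = x_2x_3.
f_2 = 3x_1 + 12x_3 + 12, LT = x_1.
f_3 = x_1 - 5x_2 + 6x_3 + 6, LT = x_1.

S(f_2,f_3): lcm = x_1. S = 5x_2 - 2x_3 - 2.
  leading term x_2: no divisor's leading term divides it; move 5x_2 to the remainder.
  leading term x_3: no divisor's leading term divides it; move -2x_3 to the remainder.
  leading term 1: no divisor's leading term divides it; move -2 to the remainder.
  remainder 5x_2 - 2x_3 - 2 ≠ 0; add g_4 = 5x_2 - 2x_3 - 2 to the basis.

S(f_1,g_4): lcm = x_2x_3. S = 2/5x_3^2 + x_1 - 1/8x_2 + 2/5x_3.
  leading term x_3^2: no divisor's leading term divides it; move 2/5x_3^2 to the remainder.
  leading term x_1: subtract (1/3)·f_2 from x_1 - 1/8x_2 + 2/5x_3 → -1/8x_2 - 18/5x_3 - 4
  leading term x_2: subtract (-1/40)·g_4 from -1/8x_2 - 18/5x_3 - 4 → -73/20x_3 - 81/20
  leading term x_3: no divisor's leading term divides it; move -73/20x_3 to the remainder.
  leading term 1: no divisor's leading term divides it; move -81/20 to the remainder.
  remainder 2/5x_3^2 - 73/20x_3 - 81/20 ≠ 0; add g_5 = 2/5x_3^2 - 73/20x_3 - 81/20 to the basis.

The other S-polynomials (S(f_1,f_2), S(f_1,f_3), S(f_2,g_4), S(f_3,g_4), S(f_1,g_5), S(f_2,g_5), S(f_3,g_5), S(g_4,g_5)) all reduce to 0 modulo the current basis, so we have a Gröbner basis.
Inter-reduce: drop elements whose leading term is divisible by another's, tail-reduce, and make monic.

G = {x_3^2 - 73/8x_3 - 81/8, x_1 + 4x_3 + 4, x_2 - 2/5x_3 - 2/5}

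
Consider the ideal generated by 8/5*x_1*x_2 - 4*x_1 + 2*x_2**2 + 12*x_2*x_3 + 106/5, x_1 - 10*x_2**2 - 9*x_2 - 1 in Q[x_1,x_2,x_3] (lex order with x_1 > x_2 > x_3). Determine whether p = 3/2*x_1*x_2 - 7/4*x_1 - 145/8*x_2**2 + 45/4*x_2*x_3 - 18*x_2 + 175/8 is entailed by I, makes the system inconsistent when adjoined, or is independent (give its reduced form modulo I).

Adjoining 3/2*x_1*x_2 - 7/4*x_1 - 145/8*x_2**2 + 45/4*x_2*x_3 - 18*x_2 + 175/8 makes the ideal the whole ring: the system is inconsistent.

First compute the reduced Gröbner basis of I by Buchberger's algorithm.
f_1 = 8/5*x_1*x_2 - 4*x_1 + 2*x_2**2 + 12*x_2*x_3 + 106/5, LT = x_1*x_2.
f_2 = x_1 - 10*x_2**2 - 9*x_2 - 1, LT = x_1.

S(f_1,f_2): lcm = x_1*x_2. S = -5/2*x_1 + 10*x_2**3 + 41/4*x_2**2 + 15/2*x_2*x_3 + x_2 + 53/4.
  leading term x_1: subtract (-5/2)·f_2 from -5/2*x_1 + 10*x_2**3 + 41/4*x_2**2 + 15/2*x_2*x_3 + x_2 + 53/4 → 10*x_2**3 - 59/4*x_2**2 + 15/2*x_2*x_3 - 43/2*x_2 + 43/4
  leading term x_2**3: no divisor's leading term divides it; move 10*x_2**3 to the remainder.
  leading term x_2**2: no divisor's leading term divides it; move -59/4*x_2**2 to the remainder.
  leading term x_2*x_3: no divisor's leading term divides it; move 15/2*x_2*x_3 to the remainder.
  leading term x_2: no divisor's leading term divides it; move -43/2*x_2 to the remainder.
  leading term 1: no divisor's leading term divides it; move 43/4 to the remainder.
  remainder 10*x_2**3 - 59/4*x_2**2 + 15/2*x_2*x_3 - 43/2*x_2 + 43/4 ≠ 0; add h_3 = 10*x_2**3 - 59/4*x_2**2 + 15/2*x_2*x_3 - 43/2*x_2 + 43/4 to the basis.

The other S-polynomials (S(f_1,h_3), S(f_2,h_3)) all reduce to 0 modulo the current basis, so we have a Gröbner basis.
Inter-reduce: drop elements whose leading term is divisible by another's, tail-reduce, and make monic.
Reduced Gröbner basis: {x_1 - 10*x_2**2 - 9*x_2 - 1, x_2**3 - 59/40*x_2**2 + 3/4*x_2*x_3 - 43/20*x_2 + 43/40}.
Label its elements g_1 = x_1 - 10*x_2**2 - 9*x_2 - 1, g_2 = x_2**3 - 59/40*x_2**2 + 3/4*x_2*x_3 - 43/20*x_2 + 43/40.

Reduce p = 3/2*x_1*x_2 - 7/4*x_1 - 145/8*x_2**2 + 45/4*x_2*x_3 - 18*x_2 + 175/8 modulo G:
  leading term x_1*x_2: subtract (3/2*x_2)·g_1 from 3/2*x_1*x_2 - 7/4*x_1 - 145/8*x_2**2 + 45/4*x_2*x_3 - 18*x_2 + 175/8 → -7/4*x_1 + 15*x_2**3 - 37/8*x_2**2 + 45/4*x_2*x_3 - 33/2*x_2 + 175/8
  leading term x_1: subtract (-7/4)·g_1 from -7/4*x_1 + 15*x_2**3 - 37/8*x_2**2 + 45/4*x_2*x_3 - 33/2*x_2 + 175/8 → 15*x_2**3 - 177/8*x_2**2 + 45/4*x_2*x_3 - 129/4*x_2 + 161/8
  leading term x_2**3: subtract (15)·g_2 from 15*x_2**3 - 177/8*x_2**2 + 45/4*x_2*x_3 - 129/4*x_2 + 161/8 → 4
  leading term 1: no divisor's leading term divides it; move 4 to the remainder.
  normal form = 4.
The normal form is nonzero, so p ∉ I. Since p minus its normal form lies in I, I + (p) = I + (r) where r = 4; decide whether this ideal is the whole ring.
Here r = 4 is a nonzero constant, hence a unit: 1 ∈ I + (p), the Gröbner basis of I + (p) is {1}, and the enlarged system has no common solution — adjoining p is inconsistent.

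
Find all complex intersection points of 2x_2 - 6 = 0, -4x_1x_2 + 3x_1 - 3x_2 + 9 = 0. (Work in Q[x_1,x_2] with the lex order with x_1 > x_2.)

Compute a lex Gröbner basis by Buchberger's algorithm.
f_1 = 2x_2 - 6, LT = x_2.
f_2 = -4x_1x_2 + 3x_1 - 3x_2 + 9, LT = x_1x_2.

S(f_1,f_2): lcm = x_1x_2. S = -9/4x_1 - 3/4x_2 + 9/4.
  leading term x_1: no divisor's leading term divides it; move -9/4x_1 to the remainder.
  leading term x_2: subtract (-3/8)·f_1 from -3/4x_2 + 9/4 → 0
  remainder -9/4x_1 ≠ 0; add h_3 = -9/4x_1 to the basis.

The other S-polynomials (S(f_1,h_3), S(f_2,h_3)) all reduce to 0 modulo the current basis, so we have a Gröbner basis.
Inter-reduce: drop elements whose leading term is divisible by another's, tail-reduce, and make monic.
Reduced Gröbner basis: {x_1, x_2 - 3}.

A lex Gröbner basis eliminates variables successively. Here x_2 - 3 depends only on x_2, with roots {3}; lifting each root through the earlier basis elements recovers the full solutions.
  x_2 = 3: the earlier basis element becomes x_1 = 0, giving x_1 = 0 — point (0, 3).

{(0, 3)}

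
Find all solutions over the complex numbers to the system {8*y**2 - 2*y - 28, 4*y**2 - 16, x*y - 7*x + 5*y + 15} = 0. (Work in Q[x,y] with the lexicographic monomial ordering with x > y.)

{(5, 2)}

Compute a lex Gröbner basis by Buchberger's algorithm.
f_1 = 8*y**2 - 2*y - 28, LT = y**2.
f_2 = 4*y**2 - 16, LT = y**2.
f_3 = x*y - 7*x + 5*y + 15, LT = x*y.

S(f_1,f_2): lcm = y**2. S = -1/4*y + 1/2.
  leading term y: no divisor's leading term divides it; move -1/4*y to the remainder.
  leading term 1: no divisor's leading term divides it; move 1/2 to the remainder.
  remainder -1/4*y + 1/2 ≠ 0; add h_4 = -1/4*y + 1/2 to the basis.

S(f_1,f_3): lcm = x*y**2. S = 27/4*x*y - 7/2*x - 5*y**2 - 15*y.
  leading term x*y: subtract (27/4)·f_3 from 27/4*x*y - 7/2*x - 5*y**2 - 15*y → 175/4*x - 5*y**2 - 195/4*y - 405/4
  leading term x: no divisor's leading term divides it; move 175/4*x to the remainder.
  leading term y**2: subtract (-5/8)·f_1 from -5*y**2 - 195/4*y - 405/4 → -50*y - 475/4
  leading term y: subtract (200)·h_4 from -50*y - 475/4 → -875/4
  leading term 1: no divisor's leading term divides it; move -875/4 to the remainder.
  remainder 175/4*x - 875/4 ≠ 0; add h_5 = 175/4*x - 875/4 to the basis.

The other S-polynomials (S(f_2,f_3), S(f_1,h_4), S(f_2,h_4), S(f_3,h_4), S(f_1,h_5), S(f_2,h_5), S(f_3,h_5), S(h_4,h_5)) all reduce to 0 modulo the current basis, so we have a Gröbner basis.
Inter-reduce: drop elements whose leading term is divisible by another's, tail-reduce, and make monic.
Reduced Gröbner basis: {x - 5, y - 2}.

The lex basis is triangular: the last element involves only y. Solving y - 2 = 0 gives y ∈ {2}; substituting each value into the earlier elements determines the remaining variables.
  y = 2: the earlier basis element becomes x - 5 = 0, giving x = 5 — point (5, 2).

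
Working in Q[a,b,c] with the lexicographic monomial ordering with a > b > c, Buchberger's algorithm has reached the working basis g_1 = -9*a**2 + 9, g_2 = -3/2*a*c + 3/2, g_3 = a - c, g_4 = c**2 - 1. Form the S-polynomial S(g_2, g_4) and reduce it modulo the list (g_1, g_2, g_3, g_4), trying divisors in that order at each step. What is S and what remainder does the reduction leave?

lcm(LM(g_2), LM(g_4)) = a*c**2.
S = (lcm/LT(g_2))·g_2 − (lcm/LT(g_4))·g_4 = a - c.
Reduce S modulo (g_1, g_2, g_3, g_4) in that order:
  leading term a: subtract (1)·g_3 from a - c → 0
The remainder is 0, so this S-polynomial contributes no new basis element.

S(g_2, g_4) = a - c; remainder on division = 0.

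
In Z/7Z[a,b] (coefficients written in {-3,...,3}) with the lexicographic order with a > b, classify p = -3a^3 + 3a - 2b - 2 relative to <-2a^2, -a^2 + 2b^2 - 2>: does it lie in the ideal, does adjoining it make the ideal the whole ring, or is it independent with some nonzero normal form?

-3a^3 + 3a - 2b - 2 is independent of I; its normal form modulo I is 3a - 2b - 2.

First compute the reduced Gröbner basis of I by Buchberger's algorithm.
f_1 = -2a^2, LT = a^2.
f_2 = -a^2 + 2b^2 - 2, LT = a^2.

S(f_1,f_2): lcm = a^2. S = 2b^2 - 2.
  reduce S modulo (f_1, f_2):
  remainder 2b^2 - 2 ≠ 0; add h_3 = 2b^2 - 2 to the basis.

The other S-polynomials (S(f_1,h_3), S(f_2,h_3)) all reduce to 0 modulo the current basis, so we have a Gröbner basis.
Inter-reduce: drop elements whose leading term is divisible by another's, tail-reduce, and make monic.
Reduced Gröbner basis: {a^2, b^2 - 1}.
Label its elements g_1 = a^2, g_2 = b^2 - 1.

Reduce p = -3a^3 + 3a - 2b - 2 modulo G:
  leading term a^3: subtract (-3a)·g_1 from -3a^3 + 3a - 2b - 2 → 3a - 2b - 2
  leading term a: no divisor's leading term divides it; move 3a to the remainder.
  leading term b: no divisor's leading term divides it; move -2b to the remainder.
  leading term 1: no divisor's leading term divides it; move -2 to the remainder.
  normal form = 3a - 2b - 2.
The normal form is nonzero, so p ∉ I. Since p minus its normal form lies in I, I + (p) = I + (r) where r = 3a - 2b - 2; decide whether this ideal is the whole ring.
Run Buchberger on G together with r (pairs among the g_i already reduce to 0 since G is a Gröbner basis):
g_1 = a^2, LT = a^2.
g_2 = b^2 - 1, LT = b^2.
r = 3a - 2b - 2, LT = a.

S(g_1,r): lcm = a^2. S = 3ab + 3a.
  reduce S modulo (g_1, g_2, r):
  remainder -3b - 3 ≠ 0; add m_4 = -3b - 3 to the basis.

The other S-polynomials (S(g_1,g_2), S(g_2,r), S(g_1,m_4), S(g_2,m_4), S(r,m_4)) all reduce to 0 modulo the current basis, so we have a Gröbner basis.
Inter-reduce: drop elements whose leading term is divisible by another's, tail-reduce, and make monic.
Reduced Gröbner basis: {a, b + 1}.
The reduced Gröbner basis of I + (p) is {a, b + 1} ≠ {1}, a proper ideal, so the enlarged system stays consistent: p is independent of I, with normal form 3a - 2b - 2.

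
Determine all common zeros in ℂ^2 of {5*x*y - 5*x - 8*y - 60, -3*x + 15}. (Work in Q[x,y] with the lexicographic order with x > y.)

{(5, 5)}

Compute a lex Gröbner basis by Buchberger's algorithm.
f_1 = 5*x*y - 5*x - 8*y - 60, LT = x*y.
f_2 = -3*x + 15, LT = x.

S(f_1,f_2): lcm = x*y. S = -x + 17/5*y - 12.
  leading term x: subtract (1/3)·f_2 from -x + 17/5*y - 12 → 17/5*y - 17
  leading term y: no divisor's leading term divides it; move 17/5*y to the remainder.
  leading term 1: no divisor's leading term divides it; move -17 to the remainder.
  remainder 17/5*y - 17 ≠ 0; add h_3 = 17/5*y - 17 to the basis.

The other S-polynomials (S(f_1,h_3), S(f_2,h_3)) all reduce to 0 modulo the current basis, so we have a Gröbner basis.
Inter-reduce: drop elements whose leading term is divisible by another's, tail-reduce, and make monic.
Reduced Gröbner basis: {x - 5, y - 5}.

Since the basis is lex-ordered, y - 5 is univariate in y. Its roots are {5}. Back-substituting each root into the other basis elements fixes the other coordinates.
  y = 5: the earlier basis element becomes x - 5 = 0, giving x = 5 — point (5, 5).
Check: every point annihilates each of the original generators.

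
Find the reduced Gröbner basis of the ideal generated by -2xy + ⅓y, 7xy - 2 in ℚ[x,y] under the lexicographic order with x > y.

G = {x - ⅙, y - 12/7}

f_1 = -2xy + ⅓y, LT = xy.
f_2 = 7xy - 2, LT = xy.

S(f_1,f_2): lcm = xy. S = -⅙y + 2/7.
  leading term y: no divisor's leading term divides it; move -⅙y to the remainder.
  leading term 1: no divisor's leading term divides it; move 2/7 to the remainder.
  remainder -⅙y + 2/7 ≠ 0; add g_3 = -⅙y + 2/7 to the basis.

S(f_1,g_3): lcm = xy. S = 12/7x - ⅙y.
  leading term x: no divisor's leading term divides it; move 12/7x to the remainder.
  leading term y: subtract (1)·g_3 from -⅙y → -2/7
  leading term 1: no divisor's leading term divides it; move -2/7 to the remainder.
  remainder 12/7x - 2/7 ≠ 0; add g_4 = 12/7x - 2/7 to the basis.

The other S-polynomials (S(f_2,g_3), S(f_1,g_4), S(f_2,g_4), S(g_3,g_4)) all reduce to 0 modulo the current basis, so we have a Gröbner basis.
Inter-reduce: drop elements whose leading term is divisible by another's, tail-reduce, and make monic.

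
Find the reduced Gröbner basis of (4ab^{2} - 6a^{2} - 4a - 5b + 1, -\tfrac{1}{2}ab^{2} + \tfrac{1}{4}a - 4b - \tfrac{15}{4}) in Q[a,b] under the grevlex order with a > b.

This is the nonlinear analogue of row-reducing a linear system.

f_1 = 4ab^{2} - 6a^{2} - 4a - 5b + 1, LT = ab^{2}.
f_2 = -\tfrac{1}{2}ab^{2} + \tfrac{1}{4}a - 4b - \tfrac{15}{4}, LT = ab^{2}.

S(f_1,f_2): lcm = ab^{2}. S = -\tfrac{3}{2}a^{2} - \tfrac{1}{2}a - \tfrac{37}{4}b - \tfrac{29}{4}.
  leading term a^{2}: no divisor's leading term divides it; move -\tfrac{3}{2}a^{2} to the remainder.
  leading term a: no divisor's leading term divides it; move -\tfrac{1}{2}a to the remainder.
  leading term b: no divisor's leading term divides it; move -\tfrac{37}{4}b to the remainder.
  leading term 1: no divisor's leading term divides it; move -\tfrac{29}{4} to the remainder.
  remainder -\tfrac{3}{2}a^{2} - \tfrac{1}{2}a - \tfrac{37}{4}b - \tfrac{29}{4} ≠ 0; add g_3 = -\tfrac{3}{2}a^{2} - \tfrac{1}{2}a - \tfrac{37}{4}b - \tfrac{29}{4} to the basis.

S(f_1,g_3): lcm = a^{2}b^{2}. S = -\tfrac{3}{2}a^{3} - \tfrac{1}{3}ab^{2} - \tfrac{37}{6}b^{3} - a^{2} - \tfrac{5}{4}ab - \tfrac{29}{6}b^{2} + \tfrac{1}{4}a.
  leading term a^{3}: subtract (a)·g_3 from -\tfrac{3}{2}a^{3} - \tfrac{1}{3}ab^{2} - \tfrac{37}{6}b^{3} - a^{2} - \tfrac{5}{4}ab - \tfrac{29}{6}b^{2} + \tfrac{1}{4}a → -\tfrac{1}{3}ab^{2} - \tfrac{37}{6}b^{3} - \tfrac{1}{2}a^{2} + 8ab - \tfrac{29}{6}b^{2} + \tfrac{15}{2}a
  leading term ab^{2}: subtract (-\tfrac{1}{12})·f_1 from -\tfrac{1}{3}ab^{2} - \tfrac{37}{6}b^{3} - \tfrac{1}{2}a^{2} + 8ab - \tfrac{29}{6}b^{2} + \tfrac{15}{2}a → -\tfrac{37}{6}b^{3} - a^{2} + 8ab - \tfrac{29}{6}b^{2} + \tfrac{43}{6}a - \tfrac{5}{12}b + \tfrac{1}{12}
  leading term b^{3}: no divisor's leading term divides it; move -\tfrac{37}{6}b^{3} to the remainder.
  leading term a^{2}: subtract (\tfrac{2}{3})·g_3 from -a^{2} + 8ab - \tfrac{29}{6}b^{2} + \tfrac{43}{6}a - \tfrac{5}{12}b + \tfrac{1}{12} → 8ab - \tfrac{29}{6}b^{2} + \tfrac{15}{2}a + \tfrac{23}{4}b + \tfrac{59}{12}
  leading term ab: no divisor's leading term divides it; move 8ab to the remainder.
  leading term b^{2}: no divisor's leading term divides it; move -\tfrac{29}{6}b^{2} to the remainder.
  leading term a: no divisor's leading term divides it; move \tfrac{15}{2}a to the remainder.
  leading term b: no divisor's leading term divides it; move \tfrac{23}{4}b to the remainder.
  leading term 1: no divisor's leading term divides it; move \tfrac{59}{12} to the remainder.
  remainder -\tfrac{37}{6}b^{3} + 8ab - \tfrac{29}{6}b^{2} + \tfrac{15}{2}a + \tfrac{23}{4}b + \tfrac{59}{12} ≠ 0; add g_4 = -\tfrac{37}{6}b^{3} + 8ab - \tfrac{29}{6}b^{2} + \tfrac{15}{2}a + \tfrac{23}{4}b + \tfrac{59}{12} to the basis.

The other S-polynomials (S(f_2,g_3), S(f_1,g_4), S(f_2,g_4), S(g_3,g_4)) all reduce to 0 modulo the current basis, so we have a Gröbner basis.
Inter-reduce: drop elements whose leading term is divisible by another's, tail-reduce, and make monic.

G = {ab^{2} - \tfrac{1}{2}a + 8b + \tfrac{15}{2}, b^{3} - \tfrac{48}{37}ab + \tfrac{29}{37}b^{2} - \tfrac{45}{37}a - \tfrac{69}{74}b - \tfrac{59}{74}, a^{2} + \tfrac{1}{3}a + \tfrac{37}{6}b + \tfrac{29}{6}}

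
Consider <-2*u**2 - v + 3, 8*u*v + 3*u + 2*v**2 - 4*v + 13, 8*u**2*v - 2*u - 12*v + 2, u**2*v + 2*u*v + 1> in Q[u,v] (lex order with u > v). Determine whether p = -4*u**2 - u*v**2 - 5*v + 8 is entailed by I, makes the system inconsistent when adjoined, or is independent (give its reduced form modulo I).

-4*u**2 - u*v**2 - 5*v + 8 lies in I (it reduces to 0).

First compute the reduced Gröbner basis of I by Buchberger's algorithm.
f_1 = -2*u**2 - v + 3, LT = u**2.
f_2 = 8*u*v + 3*u + 2*v**2 - 4*v + 13, LT = u*v.
f_3 = 8*u**2*v - 2*u - 12*v + 2, LT = u**2*v.
f_4 = u**2*v + 2*u*v + 1, LT = u**2*v.

S(f_1,f_2): lcm = u**2*v. S = -3/8*u**2 - 1/4*u*v**2 + 1/2*u*v - 13/8*u + 1/2*v**2 - 3/2*v.
  leading term u**2: subtract (3/16)·f_1 from -3/8*u**2 - 1/4*u*v**2 + 1/2*u*v - 13/8*u + 1/2*v**2 - 3/2*v → -1/4*u*v**2 + 1/2*u*v - 13/8*u + 1/2*v**2 - 21/16*v - 9/16
  leading term u*v**2: subtract (-1/32*v)·f_2 from -1/4*u*v**2 + 1/2*u*v - 13/8*u + 1/2*v**2 - 21/16*v - 9/16 → 19/32*u*v - 13/8*u + 1/16*v**3 + 3/8*v**2 - 29/32*v - 9/16
  leading term u*v: subtract (19/256)·f_2 from 19/32*u*v - 13/8*u + 1/16*v**3 + 3/8*v**2 - 29/32*v - 9/16 → -473/256*u + 1/16*v**3 + 29/128*v**2 - 39/64*v - 391/256
  leading term u: no divisor's leading term divides it; move -473/256*u to the remainder.
  leading term v**3: no divisor's leading term divides it; move 1/16*v**3 to the remainder.
  leading term v**2: no divisor's leading term divides it; move 29/128*v**2 to the remainder.
  leading term v: no divisor's leading term divides it; move -39/64*v to the remainder.
  leading term 1: no divisor's leading term divides it; move -391/256 to the remainder.
  remainder -473/256*u + 1/16*v**3 + 29/128*v**2 - 39/64*v - 391/256 ≠ 0; add h_5 = -473/256*u + 1/16*v**3 + 29/128*v**2 - 39/64*v - 391/256 to the basis.

S(f_1,f_3): lcm = u**2*v. S = 1/4*u + 1/2*v**2 - 1/4.
  leading term u: subtract (-64/473)·h_5 from 1/4*u + 1/2*v**2 - 1/4 → 4/473*v**3 + 251/473*v**2 - 39/473*v - 216/473
  leading term v**3: no divisor's leading term divides it; move 4/473*v**3 to the remainder.
  leading term v**2: no divisor's leading term divides it; move 251/473*v**2 to the remainder.
  leading term v: no divisor's leading term divides it; move -39/473*v to the remainder.
  leading term 1: no divisor's leading term divides it; move -216/473 to the remainder.
  remainder 4/473*v**3 + 251/473*v**2 - 39/473*v - 216/473 ≠ 0; add h_6 = 4/473*v**3 + 251/473*v**2 - 39/473*v - 216/473 to the basis.

S(f_1,f_4): lcm = u**2*v. S = -2*u*v + 1/2*v**2 - 3/2*v - 1.
  leading term u*v: subtract (-1/4)·f_2 from -2*u*v + 1/2*v**2 - 3/2*v - 1 → 3/4*u + v**2 - 5/2*v + 9/4
  leading term u: subtract (-192/473)·h_5 from 3/4*u + v**2 - 5/2*v + 9/4 → 12/473*v**3 + 1033/946*v**2 - 2599/946*v + 771/473
  leading term v**3: subtract (3)·h_6 from 12/473*v**3 + 1033/946*v**2 - 2599/946*v + 771/473 → -1/2*v**2 - 5/2*v + 3
  leading term v**2: no divisor's leading term divides it; move -1/2*v**2 to the remainder.
  leading term v: no divisor's leading term divides it; move -5/2*v to the remainder.
  leading term 1: no divisor's leading term divides it; move 3 to the remainder.
  remainder -1/2*v**2 - 5/2*v + 3 ≠ 0; add h_7 = -1/2*v**2 - 5/2*v + 3 to the basis.

S(f_1,h_5): lcm = u**2. S = 16/473*u*v**3 + 58/473*u*v**2 - 156/473*u*v - 391/473*u + 1/2*v - 3/2.
  leading term u*v**3: subtract (2/473*v**2)·f_2 from 16/473*u*v**3 + 58/473*u*v**2 - 156/473*u*v - 391/473*u + 1/2*v - 3/2 → 52/473*u*v**2 - 156/473*u*v - 391/473*u - 4/473*v**4 + 8/473*v**3 - 26/473*v**2 + 1/2*v - 3/2
  leading term u*v**2: subtract (13/946*v)·f_2 from 52/473*u*v**2 - 156/473*u*v - 391/473*u - 4/473*v**4 + 8/473*v**3 - 26/473*v**2 + 1/2*v - 3/2 → -351/946*u*v - 391/473*u - 4/473*v**4 - 5/473*v**3 + 152/473*v - 3/2
  leading term u*v: subtract (-351/7568)·f_2 from -351/946*u*v - 391/473*u - 4/473*v**4 - 5/473*v**3 + 152/473*v - 3/2 → -11/16*u - 4/473*v**4 - 5/473*v**3 + 351/3784*v**2 + 257/1892*v - 6789/7568
  leading term u: subtract (16/43)·h_5 from -11/16*u - 4/473*v**4 - 5/473*v**3 + 351/3784*v**2 + 257/1892*v - 6789/7568 → -4/473*v**4 - 16/473*v**3 + 4/473*v**2 + 343/946*v - 311/946
  leading term v**4: subtract (-v)·h_6 from -4/473*v**4 - 16/473*v**3 + 4/473*v**2 + 343/946*v - 311/946 → 235/473*v**3 - 35/473*v**2 - 89/946*v - 311/946
  leading term v**3: subtract (235/4)·h_6 from 235/473*v**3 - 35/473*v**2 - 89/946*v - 311/946 → -125/4*v**2 + 19/4*v + 53/2
  leading term v**2: subtract (125/2)·h_7 from -125/4*v**2 + 19/4*v + 53/2 → 161*v - 161
  leading term v: no divisor's leading term divides it; move 161*v to the remainder.
  leading term 1: no divisor's leading term divides it; move -161 to the remainder.
  remainder 161*v - 161 ≠ 0; add h_8 = 161*v - 161 to the basis.

The other S-polynomials (S(f_2,f_3), S(f_2,f_4), S(f_3,f_4), S(f_2,h_5), S(f_3,h_5), S(f_4,h_5), S(f_1,h_6), S(f_2,h_6), S(f_3,h_6), S(f_4,h_6), S(h_5,h_6), S(f_1,h_7), S(f_2,h_7), S(f_3,h_7), S(f_4,h_7), S(h_5,h_7), S(h_6,h_7), S(f_1,h_8), S(f_2,h_8), S(f_3,h_8), S(f_4,h_8), S(h_5,h_8), S(h_6,h_8), S(h_7,h_8)) all reduce to 0 modulo the current basis, so we have a Gröbner basis.
Inter-reduce: drop elements whose leading term is divisible by another's, tail-reduce, and make monic.
Reduced Gröbner basis: {u + 1, v - 1}.
Label its elements g_1 = u + 1, g_2 = v - 1.

Reduce p = -4*u**2 - u*v**2 - 5*v + 8 modulo G:
  leading term u**2: subtract (-4*u)·g_1 from -4*u**2 - u*v**2 - 5*v + 8 → -u*v**2 + 4*u - 5*v + 8
  leading term u*v**2: subtract (-v**2)·g_1 from -u*v**2 + 4*u - 5*v + 8 → 4*u + v**2 - 5*v + 8
  leading term u: subtract (4)·g_1 from 4*u + v**2 - 5*v + 8 → v**2 - 5*v + 4
  leading term v**2: subtract (v)·g_2 from v**2 - 5*v + 4 → -4*v + 4
  leading term v: subtract (-4)·g_2 from -4*v + 4 → 0
  normal form = 0.
Since the normal form is 0, p ∈ I.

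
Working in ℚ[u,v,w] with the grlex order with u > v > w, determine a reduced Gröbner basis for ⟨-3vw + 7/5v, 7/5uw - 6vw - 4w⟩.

G = {uv - 30/7v² - 20/7v, uw - 2v - 20/7w, vw - 7/15v}

This is the nonlinear analogue of row-reducing a linear system.

f_1 = -3vw + 7/5v, LT = vw.
f_2 = 7/5uw - 6vw - 4w, LT = uw.

S(f_1,f_2): lcm = uvw. S = 30/7v²w - 7/15uv + 20/7vw.
  reduce S modulo (f_1, f_2):
  remainder -7/15uv + 2v² + 4/3v ≠ 0; add g_3 = -7/15uv + 2v² + 4/3v to the basis.

The other S-polynomials (S(f_1,g_3), S(f_2,g_3)) all reduce to 0 modulo the current basis, so we have a Gröbner basis.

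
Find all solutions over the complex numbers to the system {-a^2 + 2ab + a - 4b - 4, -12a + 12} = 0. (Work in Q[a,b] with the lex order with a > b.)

Compute a lex Gröbner basis by Buchberger's algorithm.
f_1 = -a^2 + 2ab + a - 4b - 4, LT = a^2.
f_2 = -12a + 12, LT = a.

S(f_1,f_2): lcm = a^2. S = -2ab + 4b + 4.
  leading term ab: subtract (1/6b)·f_2 from -2ab + 4b + 4 → 2b + 4
  leading term b: no divisor's leading term divides it; move 2b to the remainder.
  leading term 1: no divisor's leading term divides it; move 4 to the remainder.
  remainder 2b + 4 ≠ 0; add h_3 = 2b + 4 to the basis.

S(f_1,h_3): leading monomials are coprime, so the S-polynomial reduces to 0 (Buchberger's first criterion).
S(f_2,h_3): leading monomials are coprime, so the S-polynomial reduces to 0 (Buchberger's first criterion).
Every S-polynomial of the final basis reduces to 0, so we have a Gröbner basis.
Inter-reduce: drop elements whose leading term is divisible by another's, tail-reduce, and make monic.
Reduced Gröbner basis: {a - 1, b + 2}.

The lex basis is triangular: the last element involves only b. Solving b + 2 = 0 gives b ∈ {-2}; substituting each value into the earlier elements determines the remaining variables.
  b = -2: the earlier basis element becomes a - 1 = 0, giving a = 1 — point (1, -2).
Each listed point satisfies every original equation (direct substitution).

{(1, -2)}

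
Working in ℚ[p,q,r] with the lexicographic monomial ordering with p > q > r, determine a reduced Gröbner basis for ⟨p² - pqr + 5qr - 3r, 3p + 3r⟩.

f_1 = p² - pqr + 5qr - 3r, LT = p².
f_2 = 3p + 3r, LT = p.

S(f_1,f_2): lcm = p². S = -pqr - pr + 5qr - 3r.
  leading term pqr: subtract (-⅓qr)·f_2 from -pqr - pr + 5qr - 3r → -pr + qr² + 5qr - 3r
  leading term pr: subtract (-⅓r)·f_2 from -pr + qr² + 5qr - 3r → qr² + 5qr + r² - 3r
  leading term qr²: no divisor's leading term divides it; move qr² to the remainder.
  leading term qr: no divisor's leading term divides it; move 5qr to the remainder.
  leading term r²: no divisor's leading term divides it; move r² to the remainder.
  leading term r: no divisor's leading term divides it; move -3r to the remainder.
  remainder qr² + 5qr + r² - 3r ≠ 0; add g_3 = qr² + 5qr + r² - 3r to the basis.

The other S-polynomials (S(f_1,g_3), S(f_2,g_3)) all reduce to 0 modulo the current basis, so we have a Gröbner basis.
Inter-reduce: drop elements whose leading term is divisible by another's, tail-reduce, and make monic.

G = {p + r, qr² + 5qr + r² - 3r}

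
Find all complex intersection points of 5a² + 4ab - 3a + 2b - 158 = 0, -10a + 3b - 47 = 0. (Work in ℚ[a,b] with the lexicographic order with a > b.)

{(-5, -1), (76/55, 223/11)}

Compute a lex Gröbner basis by Buchberger's algorithm.
f_1 = 5a² + 4ab - 3a + 2b - 158, LT = a².
f_2 = -10a + 3b - 47, LT = a.

S(f_1,f_2): lcm = a². S = 11/10ab - 53/10a + ⅖b - 158/5.
  reduce S modulo (f_1, f_2):
  remainder 33/100b² - 159/25b - 669/100 ≠ 0; add h_3 = 33/100b² - 159/25b - 669/100 to the basis.

The other S-polynomials (S(f_1,h_3), S(f_2,h_3)) all reduce to 0 modulo the current basis, so we have a Gröbner basis.
Inter-reduce: drop elements whose leading term is divisible by another's, tail-reduce, and make monic.
Reduced Gröbner basis: {a - 3/10b + 47/10, b² - 212/11b - 223/11}.

Elimination: the polynomial b² - 212/11b - 223/11 lies in the elimination ideal for b, so b ∈ {-1, 223/11}. For each such b, the remaining basis elements (now univariate) give the rest of the solution.
  b = -1: the earlier basis element becomes a + 5 = 0, giving a = -5 — point (-5, -1).
  b = 223/11: the earlier basis element becomes a - 76/55 = 0, giving a = 76/55 — point (76/55, 223/11).
A lex Gröbner basis triangularizes the system, enabling back-substitution.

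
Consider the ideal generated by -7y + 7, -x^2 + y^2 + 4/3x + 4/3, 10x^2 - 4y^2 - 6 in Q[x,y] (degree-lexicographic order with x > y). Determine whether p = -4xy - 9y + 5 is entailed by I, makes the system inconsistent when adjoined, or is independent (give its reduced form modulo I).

First compute the reduced Gröbner basis of I by Buchberger's algorithm.
f_1 = -7y + 7, LT = y.
f_2 = -x^2 + y^2 + 4/3x + 4/3, LT = x^2.
f_3 = 10x^2 - 4y^2 - 6, LT = x^2.

S(f_1,f_2): leading monomials are coprime, so the S-polynomial reduces to 0 (Buchberger's first criterion).
S(f_1,f_3): leading monomials are coprime, so the S-polynomial reduces to 0 (Buchberger's first criterion).
S(f_2,f_3): lcm = x^2. S = -3/5y^2 - 4/3x - 11/15.
  leading term y^2: subtract (3/35y)·f_1 from -3/5y^2 - 4/3x - 11/15 → -4/3x - 3/5y - 11/15
  leading term x: no divisor's leading term divides it; move -4/3x to the remainder.
  leading term y: subtract (3/35)·f_1 from -3/5y - 11/15 → -4/3
  leading term 1: no divisor's leading term divides it; move -4/3 to the remainder.
  remainder -4/3x - 4/3 ≠ 0; add h_4 = -4/3x - 4/3 to the basis.

S(f_1,h_4): leading monomials are coprime, so the S-polynomial reduces to 0 (Buchberger's first criterion).
S(f_2,h_4): lcm = x^2. S = -y^2 - 7/3x - 4/3.
  leading term y^2: subtract (1/7y)·f_1 from -y^2 - 7/3x - 4/3 → -7/3x - y - 4/3
  leading term x: subtract (7/4)·h_4 from -7/3x - y - 4/3 → -y + 1
  leading term y: subtract (1/7)·f_1 from -y + 1 → 0
  remainder 0.

S(f_3,h_4): lcm = x^2. S = -2/5y^2 - x - 3/5.
  leading term y^2: subtract (2/35y)·f_1 from -2/5y^2 - x - 3/5 → -x - 2/5y - 3/5
  leading term x: subtract (3/4)·h_4 from -x - 2/5y - 3/5 → -2/5y + 2/5
  leading term y: subtract (2/35)·f_1 from -2/5y + 2/5 → 0
  remainder 0.

Every S-polynomial of the final basis reduces to 0, so we have a Gröbner basis.
Inter-reduce: drop elements whose leading term is divisible by another's, tail-reduce, and make monic.
Reduced Gröbner basis: {x + 1, y - 1}.
Label its elements g_1 = x + 1, g_2 = y - 1.

Reduce p = -4xy - 9y + 5 modulo G:
  leading term xy: subtract (-4y)·g_1 from -4xy - 9y + 5 → -5y + 5
  leading term y: subtract (-5)·g_2 from -5y + 5 → 0
  normal form = 0.
Since the normal form is 0, p ∈ I.

-4xy - 9y + 5 lies in I (it reduces to 0).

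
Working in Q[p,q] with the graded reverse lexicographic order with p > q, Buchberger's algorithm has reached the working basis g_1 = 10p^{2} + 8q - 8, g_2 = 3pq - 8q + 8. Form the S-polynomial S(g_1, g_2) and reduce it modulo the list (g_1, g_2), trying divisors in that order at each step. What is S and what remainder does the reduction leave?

S(g_1, g_2) = \tfrac{8}{3}pq + \tfrac{4}{5}q^{2} - \tfrac{8}{3}p - \tfrac{4}{5}q; remainder on division = \tfrac{4}{5}q^{2} - \tfrac{8}{3}p + \tfrac{284}{45}q - \tfrac{64}{9}.

lcm(LM(g_1), LM(g_2)) = p^{2}q.
S = (lcm/LT(g_1))·g_1 − (lcm/LT(g_2))·g_2 = \tfrac{8}{3}pq + \tfrac{4}{5}q^{2} - \tfrac{8}{3}p - \tfrac{4}{5}q.
Reduce S modulo (g_1, g_2) in that order:
  leading term pq: subtract (\tfrac{8}{9})·g_2 from \tfrac{8}{3}pq + \tfrac{4}{5}q^{2} - \tfrac{8}{3}p - \tfrac{4}{5}q → \tfrac{4}{5}q^{2} - \tfrac{8}{3}p + \tfrac{284}{45}q - \tfrac{64}{9}
  leading term q^{2}: no divisor's leading term divides it; move \tfrac{4}{5}q^{2} to the remainder.
  leading term p: no divisor's leading term divides it; move -\tfrac{8}{3}p to the remainder.
  leading term q: no divisor's leading term divides it; move \tfrac{284}{45}q to the remainder.
  leading term 1: no divisor's leading term divides it; move -\tfrac{64}{9} to the remainder.
The remainder \tfrac{4}{5}q^{2} - \tfrac{8}{3}p + \tfrac{284}{45}q - \tfrac{64}{9} is nonzero, so it would be added as the next basis element.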